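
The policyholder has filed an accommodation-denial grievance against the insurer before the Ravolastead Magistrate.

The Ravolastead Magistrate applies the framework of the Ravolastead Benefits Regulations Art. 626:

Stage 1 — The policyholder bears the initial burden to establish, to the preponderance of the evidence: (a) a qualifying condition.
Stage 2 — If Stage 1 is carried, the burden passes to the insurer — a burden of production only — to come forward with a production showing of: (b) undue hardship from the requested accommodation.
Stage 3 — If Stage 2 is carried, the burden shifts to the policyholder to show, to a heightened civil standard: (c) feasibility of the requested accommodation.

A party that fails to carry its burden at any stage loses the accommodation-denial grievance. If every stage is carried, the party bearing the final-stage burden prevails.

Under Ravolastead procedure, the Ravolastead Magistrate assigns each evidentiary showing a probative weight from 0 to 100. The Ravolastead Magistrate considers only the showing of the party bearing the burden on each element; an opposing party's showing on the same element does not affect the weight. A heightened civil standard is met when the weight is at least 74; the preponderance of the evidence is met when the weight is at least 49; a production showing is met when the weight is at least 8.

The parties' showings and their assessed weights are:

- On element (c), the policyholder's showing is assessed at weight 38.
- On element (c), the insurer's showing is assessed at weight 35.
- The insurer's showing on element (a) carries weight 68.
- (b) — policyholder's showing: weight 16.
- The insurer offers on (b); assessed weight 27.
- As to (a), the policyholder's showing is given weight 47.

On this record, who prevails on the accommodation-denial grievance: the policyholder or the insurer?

insurer

At Stage 1 the policyholder must meet the preponderance of the evidence (weight is at least 49): on (a) the weight is 47 (the insurer's 68 is given no effect), < 49, so (a) does not meet the standard.
  Stage 1 not carried; the policyholder fails its burden.
The analysis ends at Stage 1; the insurer prevails.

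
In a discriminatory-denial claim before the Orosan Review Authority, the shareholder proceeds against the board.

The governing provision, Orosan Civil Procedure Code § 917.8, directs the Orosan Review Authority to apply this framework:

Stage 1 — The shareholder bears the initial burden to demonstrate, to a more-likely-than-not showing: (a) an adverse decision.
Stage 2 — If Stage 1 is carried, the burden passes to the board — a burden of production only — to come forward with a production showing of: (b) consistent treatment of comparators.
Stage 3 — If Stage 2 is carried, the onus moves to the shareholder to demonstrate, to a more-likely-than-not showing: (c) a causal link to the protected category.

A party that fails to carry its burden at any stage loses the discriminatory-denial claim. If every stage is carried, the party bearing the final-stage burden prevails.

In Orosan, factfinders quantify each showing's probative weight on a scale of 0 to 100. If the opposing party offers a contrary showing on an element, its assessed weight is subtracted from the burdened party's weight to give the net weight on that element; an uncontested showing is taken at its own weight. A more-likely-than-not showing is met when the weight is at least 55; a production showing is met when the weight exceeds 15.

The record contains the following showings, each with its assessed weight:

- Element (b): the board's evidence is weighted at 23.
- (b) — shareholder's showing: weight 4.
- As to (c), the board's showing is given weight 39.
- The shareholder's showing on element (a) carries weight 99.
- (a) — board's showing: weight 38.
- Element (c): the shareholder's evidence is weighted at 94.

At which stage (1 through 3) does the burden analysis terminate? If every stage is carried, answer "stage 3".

stage 3

Stage 1 — burden on shareholder; standard: a more-likely-than-not showing (weight is at least 55).
    (a): 99 − 38 = 61 ≥ 55 [met]
  The shareholder carries Stage 1; the board now bears the burden.
Stage 2 — burden on board; standard: a production showing (weight exceeds 15).
    (b): 23 − 4 = 19 > 15 [met]
  The board carries Stage 2; the shareholder now bears the burden.
Stage 3 — burden on shareholder; standard: a more-likely-than-not showing (weight is at least 55).
    (c): 94 − 39 = 55 ≥ 55 [met]
  The shareholder carries the last stage.
With every stage satisfied, the shareholder prevails.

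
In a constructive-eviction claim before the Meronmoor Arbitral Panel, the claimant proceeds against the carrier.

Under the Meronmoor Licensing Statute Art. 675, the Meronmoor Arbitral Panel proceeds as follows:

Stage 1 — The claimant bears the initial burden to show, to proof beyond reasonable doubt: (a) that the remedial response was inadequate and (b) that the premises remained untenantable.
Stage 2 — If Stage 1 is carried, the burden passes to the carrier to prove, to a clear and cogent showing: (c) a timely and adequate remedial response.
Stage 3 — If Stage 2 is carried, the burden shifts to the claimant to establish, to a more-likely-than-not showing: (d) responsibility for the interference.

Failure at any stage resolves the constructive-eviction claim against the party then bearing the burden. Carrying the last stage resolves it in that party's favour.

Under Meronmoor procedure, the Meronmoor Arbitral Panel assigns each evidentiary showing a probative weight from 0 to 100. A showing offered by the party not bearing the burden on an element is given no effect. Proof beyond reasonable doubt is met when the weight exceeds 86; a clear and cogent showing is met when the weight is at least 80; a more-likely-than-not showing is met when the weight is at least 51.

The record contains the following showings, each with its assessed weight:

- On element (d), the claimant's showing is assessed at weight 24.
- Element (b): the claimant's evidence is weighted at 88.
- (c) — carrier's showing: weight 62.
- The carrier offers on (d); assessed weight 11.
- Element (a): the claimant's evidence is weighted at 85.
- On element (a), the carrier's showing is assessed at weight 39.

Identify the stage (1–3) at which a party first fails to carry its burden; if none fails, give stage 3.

At Stage 1 the claimant must meet proof beyond reasonable doubt (weight exceeds 86): on (a) the weight is 85 (the carrier's 39 is given no effect), ≤ 86, so (a) does not meet the standard; on (b) the weight is 88, which does exceed 86, so (b) meets the standard.
  Stage 1 not carried; the claimant fails its burden.
So the carrier prevails.

stage 1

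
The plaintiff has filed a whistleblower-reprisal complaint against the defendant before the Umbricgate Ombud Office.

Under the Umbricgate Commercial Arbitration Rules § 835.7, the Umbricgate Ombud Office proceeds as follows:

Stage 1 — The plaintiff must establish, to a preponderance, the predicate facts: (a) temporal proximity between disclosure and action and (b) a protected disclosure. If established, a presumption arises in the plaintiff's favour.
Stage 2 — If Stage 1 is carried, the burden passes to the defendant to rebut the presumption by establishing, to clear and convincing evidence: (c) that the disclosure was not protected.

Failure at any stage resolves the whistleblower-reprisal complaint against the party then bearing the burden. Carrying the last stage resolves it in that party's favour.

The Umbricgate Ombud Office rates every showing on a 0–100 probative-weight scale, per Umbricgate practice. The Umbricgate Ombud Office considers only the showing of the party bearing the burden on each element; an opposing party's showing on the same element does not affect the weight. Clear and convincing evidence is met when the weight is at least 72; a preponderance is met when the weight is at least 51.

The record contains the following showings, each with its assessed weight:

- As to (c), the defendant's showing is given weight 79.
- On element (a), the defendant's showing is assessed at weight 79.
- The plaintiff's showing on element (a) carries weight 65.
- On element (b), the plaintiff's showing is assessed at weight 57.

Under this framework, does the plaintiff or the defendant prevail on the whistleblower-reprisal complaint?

Stage 1 (plaintiff, a preponderance, weight is at least 51): (a) 65 (defendant's 79 disregarded) ≥ 51 — meets; (b) 57 ≥ 51 — meets.
  All elements met. The burden passes to the defendant.
Stage 2 (defendant, clear and convincing evidence, weight is at least 72): (c) 79 ≥ 72 — meets.
  All elements met at the final stage.
Every stage carried; the defendant prevails.

defendant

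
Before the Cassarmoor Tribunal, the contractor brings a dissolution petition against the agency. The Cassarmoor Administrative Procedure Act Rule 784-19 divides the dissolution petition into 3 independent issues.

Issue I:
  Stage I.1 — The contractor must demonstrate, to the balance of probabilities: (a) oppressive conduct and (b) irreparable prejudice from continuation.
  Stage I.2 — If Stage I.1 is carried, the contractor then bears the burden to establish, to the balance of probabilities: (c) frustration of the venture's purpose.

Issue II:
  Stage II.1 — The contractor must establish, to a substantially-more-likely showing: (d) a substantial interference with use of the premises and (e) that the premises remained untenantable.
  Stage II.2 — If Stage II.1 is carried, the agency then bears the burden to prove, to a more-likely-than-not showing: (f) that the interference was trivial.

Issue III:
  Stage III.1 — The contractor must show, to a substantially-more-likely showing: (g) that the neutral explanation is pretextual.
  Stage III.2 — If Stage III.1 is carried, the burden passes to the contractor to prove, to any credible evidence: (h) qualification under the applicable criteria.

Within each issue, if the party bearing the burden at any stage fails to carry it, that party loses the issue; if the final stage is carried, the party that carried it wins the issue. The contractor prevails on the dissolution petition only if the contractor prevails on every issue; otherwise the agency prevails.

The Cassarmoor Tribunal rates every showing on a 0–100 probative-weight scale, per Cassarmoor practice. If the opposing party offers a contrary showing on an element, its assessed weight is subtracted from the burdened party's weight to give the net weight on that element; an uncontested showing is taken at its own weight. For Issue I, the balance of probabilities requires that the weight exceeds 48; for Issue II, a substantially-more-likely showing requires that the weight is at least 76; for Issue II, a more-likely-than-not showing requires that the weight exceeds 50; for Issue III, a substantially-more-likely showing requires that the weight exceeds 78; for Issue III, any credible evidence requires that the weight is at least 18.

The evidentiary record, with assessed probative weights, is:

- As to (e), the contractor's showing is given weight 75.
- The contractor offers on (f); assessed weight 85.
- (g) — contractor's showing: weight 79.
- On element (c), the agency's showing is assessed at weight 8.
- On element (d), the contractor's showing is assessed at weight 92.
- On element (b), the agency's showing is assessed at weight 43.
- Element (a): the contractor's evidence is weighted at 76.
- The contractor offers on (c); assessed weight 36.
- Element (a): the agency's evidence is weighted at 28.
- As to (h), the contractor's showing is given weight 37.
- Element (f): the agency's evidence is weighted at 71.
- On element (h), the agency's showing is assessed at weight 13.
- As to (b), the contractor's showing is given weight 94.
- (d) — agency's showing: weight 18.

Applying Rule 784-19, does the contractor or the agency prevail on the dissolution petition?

— Issue I —
Stage I.1 (contractor, the balance of probabilities, weight exceeds 48): (a) net 76−28=48 ≤ 48 — fails; (b) net 94−43=51 > 48 — meets.
  Not every element is met, so the contractor fails to carry Stage I.1.
The analysis ends at Stage I.1; the agency prevails on this issue.
— Issue II —
Stage II.1 (contractor, a substantially-more-likely showing, weight is at least 76): (d) net 92−18=74 < 76 — fails; (e) 75 < 76 — fails.
  The contractor does not carry Stage II.1.
So the agency prevails on this issue.
— Issue III —
Stage III.1 (contractor, a substantially-more-likely showing, weight exceeds 78): (g) 79 > 78 — meets.
  Stage III.1 carried; the burden remains with the contractor.
Stage III.2 (contractor, any credible evidence, weight is at least 18): (h) net 37−13=24 ≥ 18 — meets.
  Stage III.2 carried; the final stage is satisfied.
All stages carried — the contractor prevails on this issue.
Per-issue: Issue I → agency; Issue II → agency; Issue III → contractor. The contractor must prevail on every issue; overall, the agency prevails.

agency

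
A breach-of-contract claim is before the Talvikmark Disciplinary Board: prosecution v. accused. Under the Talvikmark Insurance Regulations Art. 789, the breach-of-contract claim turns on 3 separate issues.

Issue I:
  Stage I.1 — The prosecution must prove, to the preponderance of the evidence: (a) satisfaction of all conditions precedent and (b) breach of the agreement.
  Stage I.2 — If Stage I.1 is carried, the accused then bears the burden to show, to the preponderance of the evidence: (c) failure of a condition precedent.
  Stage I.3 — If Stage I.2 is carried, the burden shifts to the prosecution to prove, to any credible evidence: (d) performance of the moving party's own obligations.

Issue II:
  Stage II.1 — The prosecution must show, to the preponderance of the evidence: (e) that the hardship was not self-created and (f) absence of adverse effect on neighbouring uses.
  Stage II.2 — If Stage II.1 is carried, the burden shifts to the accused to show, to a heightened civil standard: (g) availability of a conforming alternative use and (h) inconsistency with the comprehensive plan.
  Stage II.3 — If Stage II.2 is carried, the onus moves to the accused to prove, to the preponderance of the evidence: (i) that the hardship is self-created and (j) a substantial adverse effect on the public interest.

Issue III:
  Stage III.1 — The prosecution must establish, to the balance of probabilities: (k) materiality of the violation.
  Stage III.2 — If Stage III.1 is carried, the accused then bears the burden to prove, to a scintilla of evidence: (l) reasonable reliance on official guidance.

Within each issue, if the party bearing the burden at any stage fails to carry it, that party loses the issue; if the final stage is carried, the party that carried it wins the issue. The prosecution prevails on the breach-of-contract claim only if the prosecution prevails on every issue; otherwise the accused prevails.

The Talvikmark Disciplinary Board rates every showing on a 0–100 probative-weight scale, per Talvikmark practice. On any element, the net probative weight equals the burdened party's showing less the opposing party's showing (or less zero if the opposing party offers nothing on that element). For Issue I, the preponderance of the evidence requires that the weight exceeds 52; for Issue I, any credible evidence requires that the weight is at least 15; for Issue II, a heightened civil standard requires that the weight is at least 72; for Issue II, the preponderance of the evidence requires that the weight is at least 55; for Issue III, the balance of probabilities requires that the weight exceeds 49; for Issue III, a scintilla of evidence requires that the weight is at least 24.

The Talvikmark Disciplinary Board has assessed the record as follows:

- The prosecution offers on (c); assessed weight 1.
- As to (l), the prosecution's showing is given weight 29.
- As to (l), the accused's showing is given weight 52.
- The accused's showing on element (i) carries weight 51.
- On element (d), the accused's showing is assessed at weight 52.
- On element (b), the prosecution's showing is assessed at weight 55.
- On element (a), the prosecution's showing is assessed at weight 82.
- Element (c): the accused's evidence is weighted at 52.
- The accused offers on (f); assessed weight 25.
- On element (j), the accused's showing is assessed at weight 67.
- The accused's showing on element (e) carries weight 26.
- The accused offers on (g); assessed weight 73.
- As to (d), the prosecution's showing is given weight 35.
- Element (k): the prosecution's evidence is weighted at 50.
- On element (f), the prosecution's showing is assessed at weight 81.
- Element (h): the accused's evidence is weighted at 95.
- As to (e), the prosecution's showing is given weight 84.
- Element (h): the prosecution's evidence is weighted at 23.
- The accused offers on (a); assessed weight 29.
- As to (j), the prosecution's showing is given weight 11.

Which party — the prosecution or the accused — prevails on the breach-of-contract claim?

prosecution

— Issue I —
At Stage I.1 the prosecution must meet the preponderance of the evidence (weight exceeds 52): on (a) the weight is 82 less the opposing 29 gives net 53, which does exceed 52, so (a) meets the standard; on (b) the weight is 55, which does exceed 52, so (b) meets the standard.
  Stage I.1 carried; the burden shifts to the accused.
At Stage I.2 the accused must meet the preponderance of the evidence (weight exceeds 52): on (c) the weight is 52 less the opposing 1 gives net 51, ≤ 52, so (c) does not meet the standard.
  Not every element is met, so the accused fails to carry Stage I.2.
The prosecution prevails on this issue.
— Issue II —
At Stage II.1 the prosecution must meet the preponderance of the evidence (weight is at least 55): on (e) the weight is 84 less the opposing 26 gives net 58, ≥ 55, so (e) meets the standard; on (f) the weight is 81 less the opposing 25 gives net 56, which does reach 55, so (f) meets the standard.
  Stage II.1 carried; the burden shifts to the accused.
At Stage II.2 the accused must meet a heightened civil standard (weight is at least 72): on (g) the weight is 73, which does reach 72, so (g) meets the standard; on (h) the weight is 95 less the opposing 23 gives net 72, ≥ 72, so (h) meets the standard.
  Stage II.2 carried; the burden remains with the accused.
At Stage II.3 the accused must meet the preponderance of the evidence (weight is at least 55): on (i) the weight is 51, < 55, so (i) does not meet the standard; on (j) the weight is 67 less the opposing 11 gives net 56, which does reach 55, so (j) meets the standard.
  Not every element is met, so the accused fails to carry Stage II.3.
The analysis ends at Stage II.3; the prosecution prevails on this issue.
— Issue III —
Stage III.1 — burden on prosecution; standard: the balance of probabilities (weight exceeds 49).
    (k): 50 > 49 [met]
  Stage III.1 is satisfied; the onus moves to the accused.
Stage III.2 — burden on accused; standard: a scintilla of evidence (weight is at least 24).
    (l): 52 − 29 = 23 < 24 [not met]
  Stage III.2 not carried; the accused fails its burden.
The prosecution prevails on this issue.
Per-issue: Issue I → prosecution; Issue II → prosecution; Issue III → prosecution. The prosecution must prevail on every issue; overall, the prosecution prevails.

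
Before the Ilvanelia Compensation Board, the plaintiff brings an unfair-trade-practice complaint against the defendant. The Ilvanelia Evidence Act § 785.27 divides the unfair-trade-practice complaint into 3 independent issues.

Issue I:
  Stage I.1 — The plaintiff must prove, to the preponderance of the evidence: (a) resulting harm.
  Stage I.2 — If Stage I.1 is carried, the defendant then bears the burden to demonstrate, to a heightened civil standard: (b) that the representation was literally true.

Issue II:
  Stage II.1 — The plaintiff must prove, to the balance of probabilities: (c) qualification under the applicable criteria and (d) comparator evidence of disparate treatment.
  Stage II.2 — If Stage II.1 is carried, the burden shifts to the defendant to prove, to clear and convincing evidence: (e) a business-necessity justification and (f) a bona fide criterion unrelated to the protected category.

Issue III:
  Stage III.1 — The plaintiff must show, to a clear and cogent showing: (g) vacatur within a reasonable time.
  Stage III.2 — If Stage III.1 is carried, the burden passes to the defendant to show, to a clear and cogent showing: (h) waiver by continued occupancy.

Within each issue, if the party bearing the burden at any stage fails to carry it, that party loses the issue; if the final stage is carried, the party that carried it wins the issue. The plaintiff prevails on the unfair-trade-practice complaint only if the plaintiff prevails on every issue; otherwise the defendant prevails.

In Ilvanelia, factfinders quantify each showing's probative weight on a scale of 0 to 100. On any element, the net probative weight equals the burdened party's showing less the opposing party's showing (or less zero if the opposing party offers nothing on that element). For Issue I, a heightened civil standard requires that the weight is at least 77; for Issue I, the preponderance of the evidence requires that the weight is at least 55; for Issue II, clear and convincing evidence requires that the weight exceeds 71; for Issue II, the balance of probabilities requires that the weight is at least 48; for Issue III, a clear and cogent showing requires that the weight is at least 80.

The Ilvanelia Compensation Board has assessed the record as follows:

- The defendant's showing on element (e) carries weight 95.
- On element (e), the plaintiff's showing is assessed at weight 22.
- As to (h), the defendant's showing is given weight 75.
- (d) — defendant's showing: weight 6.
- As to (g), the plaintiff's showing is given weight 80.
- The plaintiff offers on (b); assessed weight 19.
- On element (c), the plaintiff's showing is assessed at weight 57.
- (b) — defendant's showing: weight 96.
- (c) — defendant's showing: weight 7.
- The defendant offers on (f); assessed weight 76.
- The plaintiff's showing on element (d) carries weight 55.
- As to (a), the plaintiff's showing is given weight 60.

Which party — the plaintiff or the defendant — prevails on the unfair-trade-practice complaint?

defendant

— Issue I —
Stage I.1 (plaintiff, the preponderance of the evidence, weight is at least 55): (a) 60 ≥ 55 — meets.
  Stage I.1 is satisfied; the onus moves to the defendant.
Stage I.2 (defendant, a heightened civil standard, weight is at least 77): (b) net 96−19=77 ≥ 77 — meets.
  The defendant carries the last stage.
All stages carried — the defendant prevails on this issue.
— Issue II —
Stage II.1 — burden on plaintiff; standard: the balance of probabilities (weight is at least 48).
    (c): 57 − 7 = 50 ≥ 48 [met]
    (d): 55 − 6 = 49 ≥ 48 [met]
  All elements met. The burden passes to the defendant.
Stage II.2 — burden on defendant; standard: clear and convincing evidence (weight exceeds 71).
    (e): 95 − 22 = 73 > 71 [met]
    (f): 76 > 71 [met]
  The defendant carries the last stage.
All stages carried — the defendant prevails on this issue.
— Issue III —
At Stage III.1 the plaintiff must meet a clear and cogent showing (weight is at least 80): on (g) the weight is 80, ≥ 80, so (g) meets the standard.
  All elements met. The burden passes to the defendant.
At Stage III.2 the defendant must meet a clear and cogent showing (weight is at least 80): on (h) the weight is 75, < 80, so (h) does not meet the standard.
  Stage III.2 not carried; the defendant fails its burden.
The analysis ends at Stage III.2; the plaintiff prevails on this issue.
Per-issue: Issue I → defendant; Issue II → defendant; Issue III → plaintiff. The plaintiff must prevail on every issue; overall, the defendant prevails.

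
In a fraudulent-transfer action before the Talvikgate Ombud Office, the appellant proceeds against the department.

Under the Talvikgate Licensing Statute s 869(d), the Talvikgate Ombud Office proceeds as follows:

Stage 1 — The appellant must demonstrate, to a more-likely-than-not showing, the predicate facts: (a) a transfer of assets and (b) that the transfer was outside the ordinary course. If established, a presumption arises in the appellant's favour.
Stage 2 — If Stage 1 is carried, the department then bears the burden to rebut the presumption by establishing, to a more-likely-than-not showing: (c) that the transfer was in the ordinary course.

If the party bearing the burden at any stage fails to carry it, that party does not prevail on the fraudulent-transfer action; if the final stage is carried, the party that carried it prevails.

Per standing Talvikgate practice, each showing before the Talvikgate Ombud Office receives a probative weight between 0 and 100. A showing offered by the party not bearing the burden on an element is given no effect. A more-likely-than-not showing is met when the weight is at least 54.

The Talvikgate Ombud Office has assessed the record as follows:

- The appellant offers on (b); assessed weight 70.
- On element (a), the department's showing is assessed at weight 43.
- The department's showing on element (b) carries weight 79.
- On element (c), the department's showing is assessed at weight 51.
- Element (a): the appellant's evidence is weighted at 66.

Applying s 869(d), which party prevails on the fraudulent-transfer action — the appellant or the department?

appellant

At Stage 1 the appellant must meet a more-likely-than-not showing (weight is at least 54): on (a) the weight is 66 (the department's 43 is given no effect), which does reach 54, so (a) meets the standard; on (b) the weight is 70 (the department's 79 is given no effect), ≥ 54, so (b) meets the standard.
  Stage 1 is satisfied; the onus moves to the department.
At Stage 2 the department must meet a more-likely-than-not showing (weight is at least 54): on (c) the weight is 51, < 54, so (c) does not meet the standard.
  The department does not carry Stage 2.
So the appellant prevails.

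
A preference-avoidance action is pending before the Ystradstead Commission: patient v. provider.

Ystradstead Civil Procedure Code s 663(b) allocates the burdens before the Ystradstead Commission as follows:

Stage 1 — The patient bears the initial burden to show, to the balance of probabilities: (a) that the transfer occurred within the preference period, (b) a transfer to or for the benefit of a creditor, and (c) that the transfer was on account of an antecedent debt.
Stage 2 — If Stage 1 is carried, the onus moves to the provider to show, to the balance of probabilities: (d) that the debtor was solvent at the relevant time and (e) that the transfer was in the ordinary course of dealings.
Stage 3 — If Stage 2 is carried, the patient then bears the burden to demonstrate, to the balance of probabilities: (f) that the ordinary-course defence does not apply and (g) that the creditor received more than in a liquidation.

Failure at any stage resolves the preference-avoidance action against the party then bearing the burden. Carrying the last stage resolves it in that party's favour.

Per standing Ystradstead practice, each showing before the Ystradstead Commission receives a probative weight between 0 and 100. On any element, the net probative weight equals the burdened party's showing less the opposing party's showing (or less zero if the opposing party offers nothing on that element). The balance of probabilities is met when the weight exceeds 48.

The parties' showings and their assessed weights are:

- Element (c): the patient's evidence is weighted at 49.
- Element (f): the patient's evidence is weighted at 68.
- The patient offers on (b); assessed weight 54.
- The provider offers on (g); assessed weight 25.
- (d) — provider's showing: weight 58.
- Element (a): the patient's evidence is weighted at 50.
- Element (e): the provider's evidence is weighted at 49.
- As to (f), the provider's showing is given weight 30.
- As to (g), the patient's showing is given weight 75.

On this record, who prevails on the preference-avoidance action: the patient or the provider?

provider

Stage 1 (patient, the balance of probabilities, weight exceeds 48): (a) 50 > 48 — meets; (b) 54 > 48 — meets; (c) 49 > 48 — meets.
  Stage 1 is satisfied; the onus moves to the provider.
Stage 2 (provider, the balance of probabilities, weight exceeds 48): (d) 58 > 48 — meets; (e) 49 > 48 — meets.
  The provider carries Stage 2; the patient now bears the burden.
Stage 3 (patient, the balance of probabilities, weight exceeds 48): (f) net 68−30=38 ≤ 48 — fails; (g) net 75−25=50 > 48 — meets.
  Not every element is met, so the patient fails to carry Stage 3.
The provider prevails.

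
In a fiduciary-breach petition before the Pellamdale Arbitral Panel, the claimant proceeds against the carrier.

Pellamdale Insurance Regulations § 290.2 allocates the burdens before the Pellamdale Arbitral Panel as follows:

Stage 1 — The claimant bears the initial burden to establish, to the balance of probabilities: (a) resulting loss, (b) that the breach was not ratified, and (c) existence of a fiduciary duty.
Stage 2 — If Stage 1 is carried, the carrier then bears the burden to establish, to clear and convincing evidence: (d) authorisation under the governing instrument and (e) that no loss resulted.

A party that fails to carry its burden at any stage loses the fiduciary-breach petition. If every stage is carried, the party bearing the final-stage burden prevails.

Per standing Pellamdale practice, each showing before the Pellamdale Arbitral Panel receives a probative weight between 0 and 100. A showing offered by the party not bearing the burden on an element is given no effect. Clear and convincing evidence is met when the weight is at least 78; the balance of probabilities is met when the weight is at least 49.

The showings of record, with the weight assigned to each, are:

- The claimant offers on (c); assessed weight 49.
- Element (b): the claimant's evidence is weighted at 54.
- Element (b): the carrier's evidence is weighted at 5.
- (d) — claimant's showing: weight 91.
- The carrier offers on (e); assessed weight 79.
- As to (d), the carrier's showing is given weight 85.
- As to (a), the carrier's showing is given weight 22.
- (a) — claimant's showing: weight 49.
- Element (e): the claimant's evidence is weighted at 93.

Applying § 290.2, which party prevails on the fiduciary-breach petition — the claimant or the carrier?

Stage 1 — burden on claimant; standard: the balance of probabilities (weight is at least 49).
    (a): 49 (carrier's 22 disregarded) ≥ 49 [met]
    (b): 54 (carrier's 5 disregarded) ≥ 49 [met]
    (c): 49 ≥ 49 [met]
  The claimant carries Stage 1; the carrier now bears the burden.
Stage 2 — burden on carrier; standard: clear and convincing evidence (weight is at least 78).
    (d): 85 (claimant's 91 disregarded) ≥ 78 [met]
    (e): 79 (claimant's 93 disregarded) ≥ 78 [met]
  Stage 2 carried; the final stage is satisfied.
All stages carried — the carrier prevails.

carrier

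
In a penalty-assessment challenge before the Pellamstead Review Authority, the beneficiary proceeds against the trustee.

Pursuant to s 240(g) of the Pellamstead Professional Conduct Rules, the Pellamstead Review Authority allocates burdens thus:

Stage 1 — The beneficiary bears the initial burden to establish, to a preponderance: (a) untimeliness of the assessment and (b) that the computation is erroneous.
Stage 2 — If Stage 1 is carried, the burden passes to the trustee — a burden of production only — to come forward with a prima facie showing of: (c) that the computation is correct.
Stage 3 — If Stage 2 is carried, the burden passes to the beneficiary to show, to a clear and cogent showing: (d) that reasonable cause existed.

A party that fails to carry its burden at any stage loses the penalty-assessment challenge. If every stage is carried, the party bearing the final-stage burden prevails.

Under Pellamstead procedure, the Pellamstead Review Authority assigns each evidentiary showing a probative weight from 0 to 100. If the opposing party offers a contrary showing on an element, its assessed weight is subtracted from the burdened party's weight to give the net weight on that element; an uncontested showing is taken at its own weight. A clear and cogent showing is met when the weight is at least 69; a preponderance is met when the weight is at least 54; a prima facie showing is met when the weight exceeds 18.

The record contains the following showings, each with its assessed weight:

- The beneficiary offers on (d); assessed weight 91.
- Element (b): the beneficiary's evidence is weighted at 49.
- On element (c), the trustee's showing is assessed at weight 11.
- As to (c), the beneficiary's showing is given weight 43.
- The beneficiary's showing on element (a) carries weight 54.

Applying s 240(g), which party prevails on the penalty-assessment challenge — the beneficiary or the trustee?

Stage 1 — burden on beneficiary; standard: a preponderance (weight is at least 54).
    (a): 54 ≥ 54 [met]
    (b): 49 < 54 [not met]
  Stage 1 not carried; the beneficiary fails its burden.
The analysis ends at Stage 1; the trustee prevails.

trustee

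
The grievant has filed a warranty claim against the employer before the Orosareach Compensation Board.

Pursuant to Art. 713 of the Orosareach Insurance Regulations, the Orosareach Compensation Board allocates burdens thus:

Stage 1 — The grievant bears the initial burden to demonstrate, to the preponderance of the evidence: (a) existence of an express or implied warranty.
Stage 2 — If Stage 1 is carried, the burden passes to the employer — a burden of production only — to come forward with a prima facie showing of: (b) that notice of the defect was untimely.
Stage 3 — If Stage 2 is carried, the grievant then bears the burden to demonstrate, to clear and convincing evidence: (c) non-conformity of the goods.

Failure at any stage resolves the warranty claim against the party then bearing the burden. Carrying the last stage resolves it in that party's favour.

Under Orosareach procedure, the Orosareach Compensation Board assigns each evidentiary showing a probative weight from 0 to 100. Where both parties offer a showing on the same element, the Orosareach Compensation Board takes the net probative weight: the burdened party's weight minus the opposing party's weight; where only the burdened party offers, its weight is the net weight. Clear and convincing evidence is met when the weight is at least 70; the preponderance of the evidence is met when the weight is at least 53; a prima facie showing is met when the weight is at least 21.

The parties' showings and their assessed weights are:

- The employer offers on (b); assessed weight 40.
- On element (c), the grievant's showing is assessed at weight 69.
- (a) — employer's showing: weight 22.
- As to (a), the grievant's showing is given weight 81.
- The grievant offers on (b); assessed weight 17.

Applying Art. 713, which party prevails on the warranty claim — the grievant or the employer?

Stage 1 (grievant, the preponderance of the evidence, weight is at least 53): (a) net 81−22=59 ≥ 53 — meets.
  The grievant carries Stage 1; the employer now bears the burden.
Stage 2 (employer, a prima facie showing, weight is at least 21): (b) net 40−17=23 ≥ 21 — meets.
  Stage 2 is satisfied; the onus moves to the grievant.
Stage 3 (grievant, clear and convincing evidence, weight is at least 70): (c) 69 < 70 — fails.
  The grievant does not carry Stage 3.
The employer prevails.

employer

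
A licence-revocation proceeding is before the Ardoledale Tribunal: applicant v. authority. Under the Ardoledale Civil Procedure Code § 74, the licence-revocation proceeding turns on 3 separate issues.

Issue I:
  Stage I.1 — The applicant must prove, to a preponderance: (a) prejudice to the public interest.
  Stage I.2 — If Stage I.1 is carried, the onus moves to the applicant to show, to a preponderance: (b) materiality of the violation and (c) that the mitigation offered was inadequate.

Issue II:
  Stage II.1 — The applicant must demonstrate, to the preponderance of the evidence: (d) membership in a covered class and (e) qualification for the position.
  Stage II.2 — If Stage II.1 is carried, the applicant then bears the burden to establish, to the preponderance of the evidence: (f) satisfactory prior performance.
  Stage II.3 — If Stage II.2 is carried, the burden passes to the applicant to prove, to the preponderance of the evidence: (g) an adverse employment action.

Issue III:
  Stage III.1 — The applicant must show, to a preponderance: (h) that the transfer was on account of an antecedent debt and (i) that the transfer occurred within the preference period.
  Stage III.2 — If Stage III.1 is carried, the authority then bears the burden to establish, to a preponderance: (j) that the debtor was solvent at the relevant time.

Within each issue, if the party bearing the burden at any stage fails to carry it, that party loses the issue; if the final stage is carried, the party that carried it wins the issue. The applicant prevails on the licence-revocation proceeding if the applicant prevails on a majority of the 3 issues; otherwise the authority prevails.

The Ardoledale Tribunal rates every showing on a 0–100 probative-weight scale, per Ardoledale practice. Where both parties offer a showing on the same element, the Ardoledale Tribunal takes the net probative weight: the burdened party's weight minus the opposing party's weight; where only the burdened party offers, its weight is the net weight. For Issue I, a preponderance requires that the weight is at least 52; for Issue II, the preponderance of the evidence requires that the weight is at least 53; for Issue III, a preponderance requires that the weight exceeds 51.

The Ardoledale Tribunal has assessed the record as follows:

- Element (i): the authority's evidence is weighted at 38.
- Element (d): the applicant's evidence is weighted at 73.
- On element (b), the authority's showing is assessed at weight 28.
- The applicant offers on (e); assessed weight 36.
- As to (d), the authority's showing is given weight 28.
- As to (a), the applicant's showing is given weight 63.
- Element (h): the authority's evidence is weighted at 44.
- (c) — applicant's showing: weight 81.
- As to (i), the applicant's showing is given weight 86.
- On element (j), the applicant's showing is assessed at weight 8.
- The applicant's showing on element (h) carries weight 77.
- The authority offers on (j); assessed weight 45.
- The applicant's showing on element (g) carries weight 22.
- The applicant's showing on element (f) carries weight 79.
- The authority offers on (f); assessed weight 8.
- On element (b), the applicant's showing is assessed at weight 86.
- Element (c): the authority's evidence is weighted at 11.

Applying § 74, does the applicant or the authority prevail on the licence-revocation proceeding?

— Issue I —
At Stage I.1 the applicant must meet a preponderance (weight is at least 52): on (a) the weight is 63, ≥ 52, so (a) meets the standard.
  Stage I.1 carried; the burden remains with the applicant.
At Stage I.2 the applicant must meet a preponderance (weight is at least 52): on (b) the weight is 86 less the opposing 28 gives net 58, which does reach 52, so (b) meets the standard; on (c) the weight is 81 less the opposing 11 gives net 70, which does reach 52, so (c) meets the standard.
  All elements met at the final stage.
All stages carried — the applicant prevails on this issue.
— Issue II —
At Stage II.1 the applicant must meet the preponderance of the evidence (weight is at least 53): on (d) the weight is 73 less the opposing 28 gives net 45, which does not reach 53, so (d) does not meet the standard; on (e) the weight is 36, < 53, so (e) does not meet the standard.
  The applicant does not carry Stage II.1.
So the authority prevails on this issue.
— Issue III —
Stage III.1 — burden on applicant; standard: a preponderance (weight exceeds 51).
    (h): 77 − 44 = 33 ≤ 51 [not met]
    (i): 86 − 38 = 48 ≤ 51 [not met]
  Not every element is met, so the applicant fails to carry Stage III.1.
The analysis ends at Stage III.1; the authority prevails on this issue.
Per-issue: Issue I → applicant; Issue II → authority; Issue III → authority. The applicant must prevail on a majority of issues; overall, the authority prevails.

authority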